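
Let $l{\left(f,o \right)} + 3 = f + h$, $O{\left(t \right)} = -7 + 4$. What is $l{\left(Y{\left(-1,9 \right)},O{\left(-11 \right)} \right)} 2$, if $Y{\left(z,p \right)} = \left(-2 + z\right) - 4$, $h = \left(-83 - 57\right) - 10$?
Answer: $-320$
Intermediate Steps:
$O{\left(t \right)} = -3$
$h = -150$ ($h = -140 - 10 = -150$)
$Y{\left(z,p \right)} = -6 + z$
$l{\left(f,o \right)} = -153 + f$ ($l{\left(f,o \right)} = -3 + \left(f - 150\right) = -3 + \left(-150 + f\right) = -153 + f$)
$l{\left(Y{\left(-1,9 \right)},O{\left(-11 \right)} \right)} 2 = \left(-153 - 7\right) 2 = \left(-160\right) 2 = -320$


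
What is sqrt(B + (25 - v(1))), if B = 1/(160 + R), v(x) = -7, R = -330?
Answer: 7*sqrt(18870)/170 ≈ 5.6563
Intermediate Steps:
B = -1/170 (B = 1/(160 - 330) = 1/(-170) = -1/170 ≈ -0.0058824)
sqrt(B + (25 - v(1))) = sqrt(-1/170 + (25 - 1*(-7))) = sqrt(-1/170 + (25 + 7)) = sqrt(-1/170 + 32) = sqrt(5439/170) = 7*sqrt(18870)/170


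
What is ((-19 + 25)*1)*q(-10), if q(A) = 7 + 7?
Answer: 84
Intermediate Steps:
q(A) = 14
((-19 + 25)*1)*q(-10) = ((-19 + 25)*1)*14 = (6*1)*14 = 6*14 = 84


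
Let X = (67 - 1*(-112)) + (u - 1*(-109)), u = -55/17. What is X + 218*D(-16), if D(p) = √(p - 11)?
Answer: 4841/17 + 654*I*√3 ≈ 284.76 + 1132.8*I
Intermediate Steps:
D(p) = √(-11 + p)
u = -55/17 (u = -55*1/17 = -55/17 ≈ -3.2353)
X = 4841/17 (X = (67 - 1*(-112)) + (-55/17 - 1*(-109)) = (67 + 112) + (-55/17 + 109) = 179 + 1798/17 = 4841/17 ≈ 284.76)
X + 218*D(-16) = 4841/17 + 218*√(-11 - 16) = 4841/17 + 218*√(-27) = 4841/17 + 218*(3*I*√3) = 4841/17 + 654*I*√3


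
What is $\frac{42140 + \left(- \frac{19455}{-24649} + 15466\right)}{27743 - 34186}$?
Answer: $- \frac{1419949749}{158813507} \approx -8.941$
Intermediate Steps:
$\frac{42140 + \left(- \frac{19455}{-24649} + 15466\right)}{27743 - 34186} = \frac{42140 + \left(\left(-19455\right) \left(- \frac{1}{24649}\right) + 15466\right)}{-6443} = \left(42140 + \left(\frac{19455}{24649} + 15466\right)\right) \left(- \frac{1}{6443}\right) = \left(42140 + \frac{381240889}{24649}\right) \left(- \frac{1}{6443}\right) = \frac{1419949749}{24649} \left(- \frac{1}{6443}\right) = - \frac{1419949749}{158813507}$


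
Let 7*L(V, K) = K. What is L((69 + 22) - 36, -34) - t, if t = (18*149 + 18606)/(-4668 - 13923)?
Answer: -161026/43379 ≈ -3.7121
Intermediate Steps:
L(V, K) = K/7
t = -7096/6197 (t = (2682 + 18606)/(-18591) = 21288*(-1/18591) = -7096/6197 ≈ -1.1451)
L((69 + 22) - 36, -34) - t = (1/7)*(-34) - 1*(-7096/6197) = -34/7 + 7096/6197 = -161026/43379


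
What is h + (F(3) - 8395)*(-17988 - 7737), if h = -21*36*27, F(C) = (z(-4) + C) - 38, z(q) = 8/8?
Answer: 216815613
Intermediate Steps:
z(q) = 1 (z(q) = 8*(1/8) = 1)
F(C) = -37 + C (F(C) = (1 + C) - 38 = -37 + C)
h = -20412 (h = -756*27 = -20412)
h + (F(3) - 8395)*(-17988 - 7737) = -20412 + ((-37 + 3) - 8395)*(-17988 - 7737) = -20412 + (-34 - 8395)*(-25725) = -20412 - 8429*(-25725) = -20412 + 216836025 = 216815613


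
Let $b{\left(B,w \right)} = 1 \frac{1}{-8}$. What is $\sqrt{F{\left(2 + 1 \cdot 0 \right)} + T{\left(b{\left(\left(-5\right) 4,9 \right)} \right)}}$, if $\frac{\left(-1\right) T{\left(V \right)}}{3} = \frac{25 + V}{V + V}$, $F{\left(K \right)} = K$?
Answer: $\frac{\sqrt{1202}}{2} \approx 17.335$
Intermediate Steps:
$b{\left(B,w \right)} = - \frac{1}{8}$ ($b{\left(B,w \right)} = 1 \left(- \frac{1}{8}\right) = - \frac{1}{8}$)
$T{\left(V \right)} = - \frac{3 \left(25 + V\right)}{2 V}$ ($T{\left(V \right)} = - 3 \frac{25 + V}{V + V} = - 3 \frac{25 + V}{2 V} = - \frac{3 \left(25 + V\right)}{2 V}$)
$\sqrt{F{\left(2 + 1 \cdot 0 \right)} + T{\left(b{\left(\left(-5\right) 4,9 \right)} \right)}} = \sqrt{\left(2 + 1 \cdot 0\right) + \frac{3 \left(-25 - - \frac{1}{8}\right)}{2 \left(- \frac{1}{8}\right)}} = \sqrt{\left(2 + 0\right) + \frac{3}{2} \left(-8\right) \left(-25 + \frac{1}{8}\right)} = \sqrt{2 + \frac{3}{2} \left(-8\right) \left(- \frac{199}{8}\right)} = \sqrt{2 + \frac{597}{2}} = \sqrt{\frac{601}{2}} = \frac{\sqrt{1202}}{2}$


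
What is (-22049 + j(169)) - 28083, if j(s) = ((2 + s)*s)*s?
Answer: 4833799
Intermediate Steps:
j(s) = s²*(2 + s) (j(s) = (s*(2 + s))*s = s²*(2 + s))
(-22049 + j(169)) - 28083 = (-22049 + 169²*(2 + 169)) - 28083 = (-22049 + 28561*171) - 28083 = (-22049 + 4883931) - 28083 = 4861882 - 28083 = 4833799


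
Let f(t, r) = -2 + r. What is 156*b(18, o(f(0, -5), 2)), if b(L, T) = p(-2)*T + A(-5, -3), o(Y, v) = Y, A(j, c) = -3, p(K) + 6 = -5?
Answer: 11544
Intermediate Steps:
p(K) = -11 (p(K) = -6 - 5 = -11)
b(L, T) = -3 - 11*T (b(L, T) = -11*T - 3 = -3 - 11*T)
156*b(18, o(f(0, -5), 2)) = 156*(-3 - 11*(-2 - 5)) = 156*(-3 - 11*(-7)) = 156*(-3 + 77) = 156*74 = 11544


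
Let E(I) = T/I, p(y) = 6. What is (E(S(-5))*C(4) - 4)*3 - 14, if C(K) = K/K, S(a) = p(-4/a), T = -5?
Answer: -57/2 ≈ -28.500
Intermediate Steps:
S(a) = 6
C(K) = 1
E(I) = -5/I
(E(S(-5))*C(4) - 4)*3 - 14 = (-5/6*1 - 4)*3 - 14 = (-5*⅙*1 - 4)*3 - 14 = (-⅚*1 - 4)*3 - 14 = (-⅚ - 4)*3 - 14 = -29/6*3 - 14 = -29/2 - 14 = -57/2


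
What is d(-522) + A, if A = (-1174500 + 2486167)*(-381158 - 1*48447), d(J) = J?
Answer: -563498702057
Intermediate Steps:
A = -563498701535 (A = 1311667*(-381158 - 48447) = 1311667*(-429605) = -563498701535)
d(-522) + A = -522 - 563498701535 = -563498702057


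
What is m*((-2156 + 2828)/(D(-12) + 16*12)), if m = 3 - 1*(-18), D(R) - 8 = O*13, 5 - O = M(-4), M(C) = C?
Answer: 14112/317 ≈ 44.517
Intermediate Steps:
O = 9 (O = 5 - 1*(-4) = 5 + 4 = 9)
D(R) = 125 (D(R) = 8 + 9*13 = 8 + 117 = 125)
m = 21 (m = 3 + 18 = 21)
m*((-2156 + 2828)/(D(-12) + 16*12)) = 21*((-2156 + 2828)/(125 + 16*12)) = 21*(672/(125 + 192)) = 21*(672/317) = 14112/317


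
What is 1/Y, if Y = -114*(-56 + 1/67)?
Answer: 67/427614 ≈ 0.00015668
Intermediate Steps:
Y = 427614/67 (Y = -114*(-56 + 1/67) = -114*(-3751/67) = 427614/67 ≈ 6382.3)
1/Y = 1/(427614/67) = 67/427614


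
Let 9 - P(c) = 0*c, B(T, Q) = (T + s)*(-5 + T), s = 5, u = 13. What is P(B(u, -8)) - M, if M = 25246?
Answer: -25237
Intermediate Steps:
B(T, Q) = (-5 + T)*(5 + T) (B(T, Q) = (T + 5)*(-5 + T) = (5 + T)*(-5 + T) = (-5 + T)*(5 + T))
P(c) = 9 (P(c) = 9 - 0*c = 9 - 1*0 = 9 + 0 = 9)
P(B(u, -8)) - M = 9 - 1*25246 = 9 - 25246 = -25237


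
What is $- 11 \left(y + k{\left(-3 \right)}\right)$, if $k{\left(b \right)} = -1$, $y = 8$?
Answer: $-77$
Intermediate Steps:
$- 11 \left(y + k{\left(-3 \right)}\right) = - 11 \left(8 - 1\right) = \left(-11\right) 7 = -77$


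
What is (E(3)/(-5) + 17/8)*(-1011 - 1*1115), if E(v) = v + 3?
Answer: -39331/20 ≈ -1966.6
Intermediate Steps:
E(v) = 3 + v
(E(3)/(-5) + 17/8)*(-1011 - 1*1115) = ((3 + 3)/(-5) + 17/8)*(-1011 - 1*1115) = (6*(-⅕) + 17*(⅛))*(-1011 - 1115) = (-6/5 + 17/8)*(-2126) = (37/40)*(-2126) = -39331/20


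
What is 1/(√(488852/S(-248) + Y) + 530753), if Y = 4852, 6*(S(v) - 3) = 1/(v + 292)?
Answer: 32375933/17183613344121 - 2*√155907277/17183613344121 ≈ 1.8827e-6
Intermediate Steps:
S(v) = 3 + 1/(6*(292 + v)) (S(v) = 3 + 1/(6*(v + 292)) = 3 + 1/(6*(292 + v)))
1/(√(488852/S(-248) + Y) + 530753) = 1/(√(488852/(((5257 + 18*(-248))/(6*(292 - 248)))) + 4852) + 530753) = 1/(√(488852/(((⅙)*(5257 - 4464)/44)) + 4852) + 530753) = 1/(√(488852/(((⅙)*(1/44)*793)) + 4852) + 530753) = 1/(√(488852/(793/264) + 4852) + 530753) = 1/(√(488852*(264/793) + 4852) + 530753) = 1/(√(9927456/61 + 4852) + 530753) = 1/(√(10223428/61) + 530753) = 1/(2*√155907277/61 + 530753) = 1/(530753 + 2*√155907277/61)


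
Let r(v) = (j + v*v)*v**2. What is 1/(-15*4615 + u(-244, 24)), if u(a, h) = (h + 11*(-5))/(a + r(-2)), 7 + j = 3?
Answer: -244/16890869 ≈ -1.4446e-5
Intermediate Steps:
j = -4 (j = -7 + 3 = -4)
r(v) = v**2*(-4 + v**2) (r(v) = (-4 + v*v)*v**2 = (-4 + v**2)*v**2 = v**2*(-4 + v**2))
u(a, h) = (-55 + h)/a (u(a, h) = (h + 11*(-5))/(a + (-2)**2*(-4 + (-2)**2)) = (h - 55)/(a + 4*(-4 + 4)) = (-55 + h)/(a + 4*0) = (-55 + h)/(a + 0) = (-55 + h)/a)
1/(-15*4615 + u(-244, 24)) = 1/(-15*4615 + (-55 + 24)/(-244)) = 1/(-69225 - 1/244*(-31)) = 1/(-69225 + 31/244) = 1/(-16890869/244) = -244/16890869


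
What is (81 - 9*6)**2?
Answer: 729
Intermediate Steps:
(81 - 9*6)**2 = (81 - 54)**2 = 27**2 = 729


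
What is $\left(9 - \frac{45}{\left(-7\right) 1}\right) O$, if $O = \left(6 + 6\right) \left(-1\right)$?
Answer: $- \frac{1296}{7} \approx -185.14$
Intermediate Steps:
$O = -12$ ($O = 12 \left(-1\right) = -12$)
$\left(9 - \frac{45}{\left(-7\right) 1}\right) O = \left(9 - \frac{45}{\left(-7\right) 1}\right) \left(-12\right) = \left(9 - \frac{45}{-7}\right) \left(-12\right) = \left(9 - - \frac{45}{7}\right) \left(-12\right) = \left(9 + \frac{45}{7}\right) \left(-12\right) = \frac{108}{7} \left(-12\right) = - \frac{1296}{7}$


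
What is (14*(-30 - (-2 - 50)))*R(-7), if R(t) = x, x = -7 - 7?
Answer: -4312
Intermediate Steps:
x = -14
R(t) = -14
(14*(-30 - (-2 - 50)))*R(-7) = (14*(-30 - (-2 - 50)))*(-14) = (14*(-30 - 1*(-52)))*(-14) = (14*(-30 + 52))*(-14) = (14*22)*(-14) = 308*(-14) = -4312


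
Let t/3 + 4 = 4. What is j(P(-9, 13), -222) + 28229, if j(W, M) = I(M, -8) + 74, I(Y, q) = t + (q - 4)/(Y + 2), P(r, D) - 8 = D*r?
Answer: 1556668/55 ≈ 28303.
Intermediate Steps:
t = 0 (t = -12 + 3*4 = -12 + 12 = 0)
P(r, D) = 8 + D*r
I(Y, q) = (-4 + q)/(2 + Y) (I(Y, q) = 0 + (q - 4)/(Y + 2) = 0 + (-4 + q)/(2 + Y) = (-4 + q)/(2 + Y))
j(W, M) = 74 - 12/(2 + M) (j(W, M) = (-4 - 8)/(2 + M) + 74 = -12/(2 + M) + 74 = 74 - 12/(2 + M))
j(P(-9, 13), -222) + 28229 = 2*(68 + 37*(-222))/(2 - 222) + 28229 = 2*(68 - 8214)/(-220) + 28229 = 2*(-1/220)*(-8146) + 28229 = 4073/55 + 28229 = 1556668/55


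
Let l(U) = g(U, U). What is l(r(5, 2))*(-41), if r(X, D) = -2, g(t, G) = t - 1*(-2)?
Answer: 0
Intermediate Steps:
g(t, G) = 2 + t (g(t, G) = t + 2 = 2 + t)
l(U) = 2 + U
l(r(5, 2))*(-41) = (2 - 2)*(-41) = 0*(-41) = 0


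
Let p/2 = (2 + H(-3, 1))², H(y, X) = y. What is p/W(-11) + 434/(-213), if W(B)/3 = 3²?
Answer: -3764/1917 ≈ -1.9635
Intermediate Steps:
W(B) = 27 (W(B) = 3*3² = 3*9 = 27)
p = 2 (p = 2*(2 - 3)² = 2*(-1)² = 2*1 = 2)
p/W(-11) + 434/(-213) = 2/27 + 434/(-213) = 2*(1/27) + 434*(-1/213) = 2/27 - 434/213 = -3764/1917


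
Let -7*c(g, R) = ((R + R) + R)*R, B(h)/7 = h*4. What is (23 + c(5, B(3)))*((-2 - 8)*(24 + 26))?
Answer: 1500500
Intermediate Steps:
B(h) = 28*h (B(h) = 7*(h*4) = 7*(4*h) = 28*h)
c(g, R) = -3*R²/7 (c(g, R) = -((R + R) + R)*R/7 = -(2*R + R)*R/7 = -3*R*R/7 = -3*R²/7)
(23 + c(5, B(3)))*((-2 - 8)*(24 + 26)) = (23 - 3*(28*3)²/7)*((-2 - 8)*(24 + 26)) = (23 - 3/7*84²)*(-10*50) = (23 - 3/7*7056)*(-500) = (23 - 3024)*(-500) = -3001*(-500) = 1500500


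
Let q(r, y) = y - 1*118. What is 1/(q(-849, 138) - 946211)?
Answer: -1/946191 ≈ -1.0569e-6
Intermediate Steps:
q(r, y) = -118 + y (q(r, y) = y - 118 = -118 + y)
1/(q(-849, 138) - 946211) = 1/((-118 + 138) - 946211) = 1/(20 - 946211) = 1/(-946191) = -1/946191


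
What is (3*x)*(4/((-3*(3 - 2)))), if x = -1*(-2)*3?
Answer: -24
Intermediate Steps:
x = 6 (x = 2*3 = 6)
(3*x)*(4/((-3*(3 - 2)))) = (3*6)*(4/((-3*(3 - 2)))) = 18*(4/((-3*1))) = 18*(4/(-3)) = 18*(4*(-1/3)) = 18*(-4/3) = -24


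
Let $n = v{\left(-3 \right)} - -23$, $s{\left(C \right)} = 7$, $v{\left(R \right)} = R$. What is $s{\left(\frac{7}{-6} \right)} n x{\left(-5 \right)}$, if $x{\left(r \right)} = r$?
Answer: $-700$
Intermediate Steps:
$n = 20$ ($n = -3 - -23 = -3 + 23 = 20$)
$s{\left(\frac{7}{-6} \right)} n x{\left(-5 \right)} = 7 \cdot 20 \left(-5\right) = 140 \left(-5\right) = -700$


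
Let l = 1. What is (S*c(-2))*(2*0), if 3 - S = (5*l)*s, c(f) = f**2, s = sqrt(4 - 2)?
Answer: 0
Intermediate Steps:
s = sqrt(2) ≈ 1.4142
S = 3 - 5*sqrt(2) (S = 3 - 5*1*sqrt(2) = 3 - 5*sqrt(2) ≈ -4.0711)
(S*c(-2))*(2*0) = ((3 - 5*sqrt(2))*(-2)**2)*(2*0) = ((3 - 5*sqrt(2))*4)*0 = (12 - 20*sqrt(2))*0 = 0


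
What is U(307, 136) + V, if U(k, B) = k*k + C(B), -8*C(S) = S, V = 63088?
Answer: 157320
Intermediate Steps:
C(S) = -S/8
U(k, B) = k² - B/8 (U(k, B) = k*k - B/8 = k² - B/8)
U(307, 136) + V = (307² - ⅛*136) + 63088 = (94249 - 17) + 63088 = 94232 + 63088 = 157320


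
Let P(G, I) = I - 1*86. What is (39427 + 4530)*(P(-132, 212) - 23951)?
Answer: -1047275525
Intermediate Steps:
P(G, I) = -86 + I (P(G, I) = I - 86 = -86 + I)
(39427 + 4530)*(P(-132, 212) - 23951) = (39427 + 4530)*((-86 + 212) - 23951) = 43957*(126 - 23951) = 43957*(-23825) = -1047275525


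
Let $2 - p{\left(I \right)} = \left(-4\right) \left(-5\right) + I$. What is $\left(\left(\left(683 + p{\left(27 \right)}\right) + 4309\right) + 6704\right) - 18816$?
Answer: $-7165$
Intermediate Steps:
$p{\left(I \right)} = -18 - I$ ($p{\left(I \right)} = 2 - \left(\left(-4\right) \left(-5\right) + I\right) = 2 - \left(20 + I\right) = -18 - I$)
$\left(\left(\left(683 + p{\left(27 \right)}\right) + 4309\right) + 6704\right) - 18816 = \left(\left(\left(683 - 45\right) + 4309\right) + 6704\right) - 18816 = \left(\left(638 + 4309\right) + 6704\right) - 18816 = \left(4947 + 6704\right) - 18816 = 11651 - 18816 = -7165$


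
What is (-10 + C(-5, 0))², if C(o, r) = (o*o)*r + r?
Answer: 100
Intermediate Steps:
C(o, r) = r + r*o² (C(o, r) = o²*r + r = r*o² + r = r + r*o²)
(-10 + C(-5, 0))² = (-10 + 0*(1 + (-5)²))² = (-10 + 0*(1 + 25))² = (-10 + 0*26)² = (-10 + 0)² = (-10)² = 100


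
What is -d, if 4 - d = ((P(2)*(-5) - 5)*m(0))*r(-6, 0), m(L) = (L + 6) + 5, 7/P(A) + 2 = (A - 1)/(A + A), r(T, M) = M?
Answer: -4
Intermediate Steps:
P(A) = 7/(-2 + (-1 + A)/(2*A)) (P(A) = 7/(-2 + (A - 1)/(A + A)) = 7/(-2 + (-1 + A)/((2*A))) = 7/(-2 + (-1 + A)*(1/(2*A))) = 7/(-2 + (-1 + A)/(2*A)))
m(L) = 11 + L (m(L) = (6 + L) + 5 = 11 + L)
d = 4 (d = 4 - (-14*2/(1 + 3*2)*(-5) - 5)*(11 + 0)*0 = 4 - (-14*2/(1 + 6)*(-5) - 5)*11*0 = 4 - (-14*2/7*(-5) - 5)*11*0 = 4 - (-14*2*⅐*(-5) - 5)*11*0 = 4 - (-4*(-5) - 5)*11*0 = 4 - (20 - 5)*11*0 = 4 - 15*11*0 = 4 - 165*0 = 4 - 1*0 = 4 + 0 = 4)
-d = -1*4 = -4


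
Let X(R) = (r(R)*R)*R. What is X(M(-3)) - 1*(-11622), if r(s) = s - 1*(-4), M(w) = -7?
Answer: 11475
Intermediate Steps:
r(s) = 4 + s (r(s) = s + 4 = 4 + s)
X(R) = R²*(4 + R) (X(R) = ((4 + R)*R)*R = (R*(4 + R))*R = R²*(4 + R))
X(M(-3)) - 1*(-11622) = (-7)²*(4 - 7) - 1*(-11622) = 49*(-3) + 11622 = -147 + 11622 = 11475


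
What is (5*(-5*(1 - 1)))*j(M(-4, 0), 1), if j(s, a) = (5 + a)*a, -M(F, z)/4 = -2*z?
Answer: 0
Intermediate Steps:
M(F, z) = 8*z (M(F, z) = -(-8)*z = 8*z)
j(s, a) = a*(5 + a)
(5*(-5*(1 - 1)))*j(M(-4, 0), 1) = (5*(-5*(1 - 1)))*(1*(5 + 1)) = (5*(-5*0))*(1*6) = (5*0)*6 = 0*6 = 0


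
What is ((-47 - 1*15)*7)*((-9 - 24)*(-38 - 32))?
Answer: -1002540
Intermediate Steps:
((-47 - 1*15)*7)*((-9 - 24)*(-38 - 32)) = ((-47 - 15)*7)*(-33*(-70)) = -62*7*2310 = -434*2310 = -1002540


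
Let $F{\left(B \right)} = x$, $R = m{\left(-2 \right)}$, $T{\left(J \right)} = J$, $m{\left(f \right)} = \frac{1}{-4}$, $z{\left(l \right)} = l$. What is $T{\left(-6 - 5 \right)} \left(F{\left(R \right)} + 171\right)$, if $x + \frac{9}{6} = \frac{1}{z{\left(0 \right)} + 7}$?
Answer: $- \frac{26125}{14} \approx -1866.1$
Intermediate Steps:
$x = - \frac{19}{14}$ ($x = - \frac{3}{2} + \frac{1}{0 + 7} = - \frac{3}{2} + \frac{1}{7} = - \frac{19}{14} \approx -1.3571$)
$m{\left(f \right)} = - \frac{1}{4}$
$R = - \frac{1}{4} \approx -0.25$
$F{\left(B \right)} = - \frac{19}{14}$
$T{\left(-6 - 5 \right)} \left(F{\left(R \right)} + 171\right) = \left(-6 - 5\right) \left(- \frac{19}{14} + 171\right) = \left(-6 - 5\right) \frac{2375}{14} = \left(-11\right) \frac{2375}{14} = - \frac{26125}{14}$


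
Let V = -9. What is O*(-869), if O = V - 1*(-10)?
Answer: -869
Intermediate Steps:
O = 1 (O = -9 - 1*(-10) = -9 + 10 = 1)
O*(-869) = 1*(-869) = -869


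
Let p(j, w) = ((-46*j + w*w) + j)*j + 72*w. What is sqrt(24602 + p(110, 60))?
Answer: I*sqrt(119578) ≈ 345.8*I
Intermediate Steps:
p(j, w) = 72*w + j*(w**2 - 45*j) (p(j, w) = ((-46*j + w**2) + j)*j + 72*w = ((w**2 - 46*j) + j)*j + 72*w = (w**2 - 45*j)*j + 72*w = j*(w**2 - 45*j) + 72*w = 72*w + j*(w**2 - 45*j))
sqrt(24602 + p(110, 60)) = sqrt(24602 + (-45*110**2 + 72*60 + 110*60**2)) = sqrt(24602 + (-45*12100 + 4320 + 110*3600)) = sqrt(24602 + (-544500 + 4320 + 396000)) = sqrt(24602 - 144180) = sqrt(-119578) = I*sqrt(119578)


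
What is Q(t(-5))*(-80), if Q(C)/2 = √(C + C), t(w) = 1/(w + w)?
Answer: -32*I*√5 ≈ -71.554*I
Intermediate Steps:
t(w) = 1/(2*w)
Q(C) = 2*√2*√C (Q(C) = 2*√(C + C) = 2*√(2*C) = 2*(√2*√C) = 2*√2*√C)
Q(t(-5))*(-80) = (2*√2*√((½)/(-5)))*(-80) = (2*√2*√((½)*(-⅕)))*(-80) = (2*√2*√(-⅒))*(-80) = (2*√2*(I*√10/10))*(-80) = (2*I*√5/5)*(-80) = -32*I*√5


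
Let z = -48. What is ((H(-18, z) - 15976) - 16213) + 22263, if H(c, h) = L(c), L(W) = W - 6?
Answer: -9950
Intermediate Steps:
L(W) = -6 + W
H(c, h) = -6 + c
((H(-18, z) - 15976) - 16213) + 22263 = (((-6 - 18) - 15976) - 16213) + 22263 = ((-24 - 15976) - 16213) + 22263 = (-16000 - 16213) + 22263 = -32213 + 22263 = -9950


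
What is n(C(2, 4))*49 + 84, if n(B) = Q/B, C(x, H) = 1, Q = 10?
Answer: 574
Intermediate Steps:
n(B) = 10/B
n(C(2, 4))*49 + 84 = (10/1)*49 + 84 = (10*1)*49 + 84 = 10*49 + 84 = 490 + 84 = 574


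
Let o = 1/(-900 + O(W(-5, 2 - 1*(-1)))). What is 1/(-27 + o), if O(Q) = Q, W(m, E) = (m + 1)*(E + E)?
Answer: -924/24949 ≈ -0.037036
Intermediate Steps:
W(m, E) = 2*E*(1 + m) (W(m, E) = (1 + m)*(2*E) = 2*E*(1 + m))
o = -1/924 (o = 1/(-900 + 2*(2 - 1*(-1))*(1 - 5)) = 1/(-900 + 2*(2 + 1)*(-4)) = 1/(-900 + 2*3*(-4)) = 1/(-900 - 24) = 1/(-924) = -1/924 ≈ -0.0010823)
1/(-27 + o) = 1/(-27 - 1/924) = 1/(-24949/924) = -924/24949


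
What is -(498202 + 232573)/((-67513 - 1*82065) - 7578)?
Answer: 730775/157156 ≈ 4.6500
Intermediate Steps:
-(498202 + 232573)/((-67513 - 1*82065) - 7578) = -730775/((-67513 - 82065) - 7578) = -730775/(-149578 - 7578) = -730775/(-157156) = -730775*(-1)/157156 = -1*(-730775/157156) = 730775/157156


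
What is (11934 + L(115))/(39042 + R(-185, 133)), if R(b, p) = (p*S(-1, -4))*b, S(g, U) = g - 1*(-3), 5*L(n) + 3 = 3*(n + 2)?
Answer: -30009/25420 ≈ -1.1805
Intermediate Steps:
L(n) = 3/5 + 3*n/5 (L(n) = -3/5 + (3*(n + 2))/5 = -3/5 + (3*(2 + n))/5 = -3/5 + (6 + 3*n)/5 = -3/5 + (6/5 + 3*n/5) = 3/5 + 3*n/5)
S(g, U) = 3 + g (S(g, U) = g + 3 = 3 + g)
R(b, p) = 2*b*p (R(b, p) = (p*(3 - 1))*b = (p*2)*b = (2*p)*b = 2*b*p)
(11934 + L(115))/(39042 + R(-185, 133)) = (11934 + (3/5 + (3/5)*115))/(39042 + 2*(-185)*133) = (11934 + (3/5 + 69))/(39042 - 49210) = (11934 + 348/5)/(-10168) = (60018/5)*(-1/10168) = -30009/25420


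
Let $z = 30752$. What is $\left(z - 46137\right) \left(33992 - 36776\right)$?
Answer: $42831840$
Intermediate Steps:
$\left(z - 46137\right) \left(33992 - 36776\right) = \left(30752 - 46137\right) \left(33992 - 36776\right) = \left(-15385\right) \left(-2784\right) = 42831840$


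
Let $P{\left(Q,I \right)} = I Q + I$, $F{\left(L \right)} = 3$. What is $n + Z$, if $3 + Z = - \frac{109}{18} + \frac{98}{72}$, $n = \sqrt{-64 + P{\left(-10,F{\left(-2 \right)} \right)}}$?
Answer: $- \frac{277}{36} + i \sqrt{91} \approx -7.6944 + 9.5394 i$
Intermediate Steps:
$P{\left(Q,I \right)} = I + I Q$
$n = i \sqrt{91}$ ($n = \sqrt{-64 + 3 \left(1 - 10\right)} = \sqrt{-64 + 3 \left(-9\right)} = \sqrt{-64 - 27} = \sqrt{-91} = i \sqrt{91} \approx 9.5394 i$)
$Z = - \frac{277}{36}$ ($Z = -3 + \left(- \frac{109}{18} + \frac{98}{72}\right) = -3 + \left(\left(-109\right) \frac{1}{18} + 98 \cdot \frac{1}{72}\right) = -3 + \left(- \frac{109}{18} + \frac{49}{36}\right) = -3 - \frac{169}{36} = - \frac{277}{36} \approx -7.6944$)
$n + Z = i \sqrt{91} - \frac{277}{36} = - \frac{277}{36} + i \sqrt{91}$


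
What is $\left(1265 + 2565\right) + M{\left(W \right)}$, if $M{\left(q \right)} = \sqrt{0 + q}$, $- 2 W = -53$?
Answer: $3830 + \frac{\sqrt{106}}{2} \approx 3835.1$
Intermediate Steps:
$W = \frac{53}{2}$ ($W = \left(- \frac{1}{2}\right) \left(-53\right) = \frac{53}{2} \approx 26.5$)
$M{\left(q \right)} = \sqrt{q}$
$\left(1265 + 2565\right) + M{\left(W \right)} = \left(1265 + 2565\right) + \sqrt{\frac{53}{2}} = 3830 + \frac{\sqrt{106}}{2}$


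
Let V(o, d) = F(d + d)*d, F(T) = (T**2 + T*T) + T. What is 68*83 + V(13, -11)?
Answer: -4762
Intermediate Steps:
F(T) = T + 2*T**2 (F(T) = (T**2 + T**2) + T = 2*T**2 + T = T + 2*T**2)
V(o, d) = 2*d**2*(1 + 4*d) (V(o, d) = ((d + d)*(1 + 2*(d + d)))*d = ((2*d)*(1 + 2*(2*d)))*d = ((2*d)*(1 + 4*d))*d = (2*d*(1 + 4*d))*d = 2*d**2*(1 + 4*d))
68*83 + V(13, -11) = 68*83 + (-11)**2*(2 + 8*(-11)) = 5644 + 121*(2 - 88) = 5644 + 121*(-86) = 5644 - 10406 = -4762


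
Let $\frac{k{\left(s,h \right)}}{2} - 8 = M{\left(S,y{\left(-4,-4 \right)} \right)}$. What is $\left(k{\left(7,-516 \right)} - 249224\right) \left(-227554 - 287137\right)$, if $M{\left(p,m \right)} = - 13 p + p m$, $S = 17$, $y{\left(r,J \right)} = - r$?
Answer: $128422610174$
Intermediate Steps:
$M{\left(p,m \right)} = - 13 p + m p$
$k{\left(s,h \right)} = -290$ ($k{\left(s,h \right)} = 16 + 2 \cdot 17 \left(-13 - -4\right) = 16 + 2 \cdot 17 \left(-13 + 4\right) = 16 + 2 \cdot 17 \left(-9\right) = 16 + 2 \left(-153\right) = 16 - 306 = -290$)
$\left(k{\left(7,-516 \right)} - 249224\right) \left(-227554 - 287137\right) = \left(-290 - 249224\right) \left(-227554 - 287137\right) = \left(-249514\right) \left(-514691\right) = 128422610174$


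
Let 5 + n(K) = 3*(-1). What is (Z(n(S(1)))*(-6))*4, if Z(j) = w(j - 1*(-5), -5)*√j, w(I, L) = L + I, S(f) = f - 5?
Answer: 384*I*√2 ≈ 543.06*I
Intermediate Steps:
S(f) = -5 + f
w(I, L) = I + L
n(K) = -8 (n(K) = -5 + 3*(-1) = -5 - 3 = -8)
Z(j) = j^(3/2) (Z(j) = ((j - 1*(-5)) - 5)*√j = ((j + 5) - 5)*√j = ((5 + j) - 5)*√j = j*√j = j^(3/2))
(Z(n(S(1)))*(-6))*4 = ((-8)^(3/2)*(-6))*4 = (-16*I*√2*(-6))*4 = (96*I*√2)*4 = 384*I*√2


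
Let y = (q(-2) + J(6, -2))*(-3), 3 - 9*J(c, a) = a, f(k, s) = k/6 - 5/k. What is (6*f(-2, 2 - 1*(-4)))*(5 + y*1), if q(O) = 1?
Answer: 13/3 ≈ 4.3333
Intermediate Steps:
f(k, s) = -5/k + k/6 (f(k, s) = k*(1/6) - 5/k = k/6 - 5/k = -5/k + k/6)
J(c, a) = 1/3 - a/9
y = -14/3 (y = (1 + (1/3 - 1/9*(-2)))*(-3) = (1 + (1/3 + 2/9))*(-3) = (1 + 5/9)*(-3) = (14/9)*(-3) = -14/3 ≈ -4.6667)
(6*f(-2, 2 - 1*(-4)))*(5 + y*1) = (6*(-5/(-2) + (1/6)*(-2)))*(5 - 14/3*1) = (6*(-5*(-1/2) - 1/3))*(5 - 14/3) = (6*(5/2 - 1/3))*(1/3) = (6*(13/6))*(1/3) = 13*(1/3) = 13/3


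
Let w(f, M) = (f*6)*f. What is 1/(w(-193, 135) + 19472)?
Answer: 1/242966 ≈ 4.1158e-6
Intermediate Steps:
w(f, M) = 6*f**2 (w(f, M) = (6*f)*f = 6*f**2)
1/(w(-193, 135) + 19472) = 1/(6*(-193)**2 + 19472) = 1/(6*37249 + 19472) = 1/(223494 + 19472) = 1/242966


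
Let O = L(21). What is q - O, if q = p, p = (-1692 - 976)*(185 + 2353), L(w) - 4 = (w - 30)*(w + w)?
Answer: -6771010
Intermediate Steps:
L(w) = 4 + 2*w*(-30 + w) (L(w) = 4 + (w - 30)*(w + w) = 4 + (-30 + w)*(2*w) = 4 + 2*w*(-30 + w))
O = -374 (O = 4 - 60*21 + 2*21² = 4 - 1260 + 2*441 = 4 - 1260 + 882 = -374)
p = -6771384 (p = -2668*2538 = -6771384)
q = -6771384
q - O = -6771384 - 1*(-374) = -6771384 + 374 = -6771010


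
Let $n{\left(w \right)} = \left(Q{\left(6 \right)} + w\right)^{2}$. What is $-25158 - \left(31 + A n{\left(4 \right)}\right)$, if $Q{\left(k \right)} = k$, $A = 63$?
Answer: $-31489$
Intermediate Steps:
$n{\left(w \right)} = \left(6 + w\right)^{2}$
$-25158 - \left(31 + A n{\left(4 \right)}\right) = -25158 - \left(31 + 63 \left(6 + 4\right)^{2}\right) = -25158 - \left(31 + 63 \cdot 10^{2}\right) = -25158 - \left(31 + 63 \cdot 100\right) = -25158 - \left(31 + 6300\right) = -25158 - 6331 = -31489$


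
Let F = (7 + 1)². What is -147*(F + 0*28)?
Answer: -9408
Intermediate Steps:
F = 64 (F = 8² = 64)
-147*(F + 0*28) = -147*(64 + 0*28) = -147*(64 + 0) = -147*64 = -9408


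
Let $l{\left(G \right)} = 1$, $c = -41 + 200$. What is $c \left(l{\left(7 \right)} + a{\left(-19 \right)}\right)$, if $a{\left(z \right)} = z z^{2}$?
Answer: $-1090422$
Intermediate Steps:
$c = 159$
$a{\left(z \right)} = z^{3}$
$c \left(l{\left(7 \right)} + a{\left(-19 \right)}\right) = 159 \left(1 + \left(-19\right)^{3}\right) = 159 \left(1 - 6859\right) = 159 \left(-6858\right) = -1090422$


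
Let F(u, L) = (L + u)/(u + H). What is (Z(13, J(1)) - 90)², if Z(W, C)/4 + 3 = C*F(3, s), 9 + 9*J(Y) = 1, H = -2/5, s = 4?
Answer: 170406916/13689 ≈ 12448.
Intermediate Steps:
H = -⅖ (H = -2*⅕ = -⅖ ≈ -0.40000)
F(u, L) = (L + u)/(-⅖ + u) (F(u, L) = (L + u)/(u - ⅖) = (L + u)/(-⅖ + u))
J(Y) = -8/9 (J(Y) = -1 + (⅑)*1 = -1 + ⅑ = -8/9)
Z(W, C) = -12 + 140*C/13 (Z(W, C) = -12 + 4*(C*(5*(4 + 3)/(-2 + 5*3))) = -12 + 4*(C*(5*7/(-2 + 15))) = -12 + 4*(C*(5*7/13)) = -12 + 4*(C*(5*(1/13)*7)) = -12 + 4*(C*(35/13)) = -12 + 4*(35*C/13) = -12 + 140*C/13)
(Z(13, J(1)) - 90)² = ((-12 + (140/13)*(-8/9)) - 90)² = ((-12 - 1120/117) - 90)² = (-2524/117 - 90)² = (-13054/117)² = 170406916/13689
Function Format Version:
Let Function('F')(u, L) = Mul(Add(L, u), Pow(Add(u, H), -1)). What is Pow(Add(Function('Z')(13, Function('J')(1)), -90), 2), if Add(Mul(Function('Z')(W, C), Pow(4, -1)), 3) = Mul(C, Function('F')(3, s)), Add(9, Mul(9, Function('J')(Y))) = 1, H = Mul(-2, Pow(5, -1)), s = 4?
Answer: Rational(170406916, 13689) ≈ 12448.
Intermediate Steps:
H = Rational(-2, 5) (H = Mul(-2, Rational(1, 5)) = Rational(-2, 5) ≈ -0.40000)
Function('F')(u, L) = Mul(Pow(Add(Rational(-2, 5), u), -1), Add(L, u)) (Function('F')(u, L) = Mul(Add(L, u), Pow(Add(u, Rational(-2, 5)), -1)) = Mul(Add(L, u), Pow(Add(Rational(-2, 5), u), -1)) = Mul(Pow(Add(Rational(-2, 5), u), -1), Add(L, u)))
Function('J')(Y) = Rational(-8, 9) (Function('J')(Y) = Add(-1, Mul(Rational(1, 9), 1)) = Add(-1, Rational(1, 9)) = Rational(-8, 9))
Function('Z')(W, C) = Add(-12, Mul(Rational(140, 13), C)) (Function('Z')(W, C) = Add(-12, Mul(4, Mul(C, Mul(5, Pow(Add(-2, Mul(5, 3)), -1), Add(4, 3))))) = Add(-12, Mul(4, Mul(C, Mul(5, Pow(Add(-2, 15), -1), 7)))) = Add(-12, Mul(4, Mul(C, Mul(5, Pow(13, -1), 7)))) = Add(-12, Mul(4, Mul(C, Mul(5, Rational(1, 13), 7)))) = Add(-12, Mul(4, Mul(C, Rational(35, 13)))) = Add(-12, Mul(4, Mul(Rational(35, 13), C))) = Add(-12, Mul(Rational(140, 13), C)))
Pow(Add(Function('Z')(13, Function('J')(1)), -90), 2) = Pow(Add(Add(-12, Mul(Rational(140, 13), Rational(-8, 9))), -90), 2) = Pow(Add(Add(-12, Rational(-1120, 117)), -90), 2) = Pow(Add(Rational(-2524, 117), -90), 2) = Pow(Rational(-13054, 117), 2) = Rational(170406916, 13689)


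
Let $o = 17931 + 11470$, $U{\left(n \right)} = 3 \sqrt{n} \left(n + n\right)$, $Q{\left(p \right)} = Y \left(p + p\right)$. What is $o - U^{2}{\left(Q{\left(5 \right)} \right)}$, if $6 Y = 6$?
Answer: $-6599$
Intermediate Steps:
$Y = 1$ ($Y = \frac{1}{6} \cdot 6 = 1$)
$Q{\left(p \right)} = 2 p$ ($Q{\left(p \right)} = 1 \left(p + p\right) = 1 \cdot 2 p = 2 p$)
$U{\left(n \right)} = 6 n^{\frac{3}{2}}$ ($U{\left(n \right)} = 3 \sqrt{n} 2 n = 6 n^{\frac{3}{2}}$)
$o = 29401$
$o - U^{2}{\left(Q{\left(5 \right)} \right)} = 29401 - \left(6 \left(2 \cdot 5\right)^{\frac{3}{2}}\right)^{2} = 29401 - \left(6 \cdot 10^{\frac{3}{2}}\right)^{2} = 29401 - \left(6 \cdot 10 \sqrt{10}\right)^{2} = 29401 - \left(60 \sqrt{10}\right)^{2} = 29401 - 36000 = -6599$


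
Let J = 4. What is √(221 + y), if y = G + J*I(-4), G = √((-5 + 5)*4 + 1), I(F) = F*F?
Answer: √286 ≈ 16.912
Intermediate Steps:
I(F) = F²
G = 1 (G = √(0*4 + 1) = √(0 + 1) = √1 = 1)
y = 65 (y = 1 + 4*(-4)² = 1 + 4*16 = 1 + 64 = 65)
√(221 + y) = √(221 + 65) = √286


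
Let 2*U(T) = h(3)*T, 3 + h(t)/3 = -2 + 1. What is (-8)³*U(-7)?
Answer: -21504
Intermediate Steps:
h(t) = -12 (h(t) = -9 + 3*(-2 + 1) = -9 + 3*(-1) = -9 - 3 = -12)
U(T) = -6*T (U(T) = (-12*T)/2 = -6*T)
(-8)³*U(-7) = (-8)³*(-6*(-7)) = -512*42 = -21504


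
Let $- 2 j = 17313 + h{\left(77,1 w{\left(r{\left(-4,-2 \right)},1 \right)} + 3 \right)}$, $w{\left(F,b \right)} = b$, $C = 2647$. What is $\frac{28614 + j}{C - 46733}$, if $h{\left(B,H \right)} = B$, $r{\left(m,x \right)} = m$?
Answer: $- \frac{19919}{44086} \approx -0.45182$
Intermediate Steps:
$j = -8695$ ($j = - \frac{17313 + 77}{2} = \left(- \frac{1}{2}\right) 17390 = -8695$)
$\frac{28614 + j}{C - 46733} = \frac{28614 - 8695}{2647 - 46733} = \frac{19919}{-44086} = 19919 \left(- \frac{1}{44086}\right) = - \frac{19919}{44086}$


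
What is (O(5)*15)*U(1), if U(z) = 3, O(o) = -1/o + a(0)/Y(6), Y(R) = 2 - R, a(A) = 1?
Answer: -81/4 ≈ -20.250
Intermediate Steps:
O(o) = -¼ - 1/o (O(o) = -1/o + 1/(2 - 1*6) = -1/o + 1/(2 - 6) = -1/o + 1/(-4) = -1/o + 1*(-¼) = -1/o - ¼ = -¼ - 1/o)
(O(5)*15)*U(1) = (((¼)*(-4 - 1*5)/5)*15)*3 = (((¼)*(⅕)*(-4 - 5))*15)*3 = (((¼)*(⅕)*(-9))*15)*3 = -9/20*15*3 = -27/4*3 = -81/4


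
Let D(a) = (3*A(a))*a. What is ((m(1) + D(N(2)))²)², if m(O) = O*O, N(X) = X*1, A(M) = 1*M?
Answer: 28561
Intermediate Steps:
A(M) = M
N(X) = X
D(a) = 3*a² (D(a) = (3*a)*a = 3*a²)
m(O) = O²
((m(1) + D(N(2)))²)² = ((1² + 3*2²)²)² = ((1 + 3*4)²)² = ((1 + 12)²)² = (13²)² = 169² = 28561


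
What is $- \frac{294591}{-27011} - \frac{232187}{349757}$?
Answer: $\frac{96763661330}{9447286327} \approx 10.242$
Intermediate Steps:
$- \frac{294591}{-27011} - \frac{232187}{349757} = \left(-294591\right) \left(- \frac{1}{27011}\right) - \frac{232187}{349757} = \frac{294591}{27011} - \frac{232187}{349757} = \frac{96763661330}{9447286327}$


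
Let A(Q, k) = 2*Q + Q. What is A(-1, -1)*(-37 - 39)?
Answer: 228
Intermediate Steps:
A(Q, k) = 3*Q
A(-1, -1)*(-37 - 39) = (3*(-1))*(-37 - 39) = -3*(-76) = 228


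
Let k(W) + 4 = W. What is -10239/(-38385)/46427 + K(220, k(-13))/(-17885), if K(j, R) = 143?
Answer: -16977148798/2124857704305 ≈ -0.0079898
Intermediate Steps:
k(W) = -4 + W
-10239/(-38385)/46427 + K(220, k(-13))/(-17885) = -10239/(-38385)/46427 + 143/(-17885) = -10239*(-1/38385)*(1/46427) + 143*(-1/17885) = (3413/12795)*(1/46427) - 143/17885 = 3413/594033465 - 143/17885 = -16977148798/2124857704305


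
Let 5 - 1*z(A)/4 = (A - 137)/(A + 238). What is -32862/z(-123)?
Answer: -377913/334 ≈ -1131.5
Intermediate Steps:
z(A) = 20 - 4*(-137 + A)/(238 + A) (z(A) = 20 - 4*(A - 137)/(A + 238) = 20 - 4*(-137 + A)/(238 + A))
-32862/z(-123) = -32862*(238 - 123)/(4*(1327 + 4*(-123))) = -32862*115/(4*(1327 - 492)) = -32862/(4*(1/115)*835) = -32862/668/23 = -32862*23/668 = -377913/334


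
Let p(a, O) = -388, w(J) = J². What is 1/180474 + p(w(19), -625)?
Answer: -70023911/180474 ≈ -388.00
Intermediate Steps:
1/180474 + p(w(19), -625) = 1/180474 - 388 = -70023911/180474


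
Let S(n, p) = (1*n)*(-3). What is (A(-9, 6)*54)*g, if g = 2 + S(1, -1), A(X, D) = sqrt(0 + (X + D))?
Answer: -54*I*sqrt(3) ≈ -93.531*I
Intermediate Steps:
A(X, D) = sqrt(D + X) (A(X, D) = sqrt(0 + (D + X)) = sqrt(D + X))
S(n, p) = -3*n (S(n, p) = n*(-3) = -3*n)
g = -1 (g = 2 - 3*1 = 2 - 3 = -1)
(A(-9, 6)*54)*g = (sqrt(6 - 9)*54)*(-1) = (sqrt(-3)*54)*(-1) = ((I*sqrt(3))*54)*(-1) = (54*I*sqrt(3))*(-1) = -54*I*sqrt(3)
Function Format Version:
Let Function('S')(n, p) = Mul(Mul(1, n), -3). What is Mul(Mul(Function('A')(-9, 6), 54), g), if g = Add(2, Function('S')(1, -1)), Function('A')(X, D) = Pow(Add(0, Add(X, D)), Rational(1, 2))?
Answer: Mul(-54, I, Pow(3, Rational(1, 2))) ≈ Mul(-93.531, I)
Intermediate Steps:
Function('A')(X, D) = Pow(Add(D, X), Rational(1, 2)) (Function('A')(X, D) = Pow(Add(0, Add(D, X)), Rational(1, 2)) = Pow(Add(D, X), Rational(1, 2)))
Function('S')(n, p) = Mul(-3, n) (Function('S')(n, p) = Mul(n, -3) = Mul(-3, n))
g = -1 (g = Add(2, Mul(-3, 1)) = Add(2, -3) = -1)
Mul(Mul(Function('A')(-9, 6), 54), g) = Mul(Mul(Pow(Add(6, -9), Rational(1, 2)), 54), -1) = Mul(Mul(Pow(-3, Rational(1, 2)), 54), -1) = Mul(Mul(Mul(I, Pow(3, Rational(1, 2))), 54), -1) = Mul(Mul(54, I, Pow(3, Rational(1, 2))), -1) = Mul(-54, I, Pow(3, Rational(1, 2)))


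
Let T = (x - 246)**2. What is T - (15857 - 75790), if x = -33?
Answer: 137774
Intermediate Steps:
T = 77841 (T = (-33 - 246)**2 = (-279)**2 = 77841)
T - (15857 - 75790) = 77841 - (15857 - 75790) = 77841 - 1*(-59933) = 77841 + 59933 = 137774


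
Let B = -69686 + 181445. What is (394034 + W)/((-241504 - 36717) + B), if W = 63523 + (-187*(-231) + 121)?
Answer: -500875/166462 ≈ -3.0089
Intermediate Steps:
B = 111759
W = 106841 (W = 63523 + (43197 + 121) = 63523 + 43318 = 106841)
(394034 + W)/((-241504 - 36717) + B) = (394034 + 106841)/((-241504 - 36717) + 111759) = 500875/(-278221 + 111759) = 500875/(-166462) = 500875*(-1/166462) = -500875/166462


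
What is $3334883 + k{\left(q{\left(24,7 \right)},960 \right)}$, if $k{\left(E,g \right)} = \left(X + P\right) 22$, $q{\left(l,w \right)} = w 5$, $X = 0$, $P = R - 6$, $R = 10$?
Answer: $3334971$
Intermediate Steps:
$P = 4$ ($P = 10 - 6 = 4$)
$q{\left(l,w \right)} = 5 w$
$k{\left(E,g \right)} = 88$ ($k{\left(E,g \right)} = \left(0 + 4\right) 22 = 4 \cdot 22 = 88$)
$3334883 + k{\left(q{\left(24,7 \right)},960 \right)} = 3334883 + 88 = 3334971$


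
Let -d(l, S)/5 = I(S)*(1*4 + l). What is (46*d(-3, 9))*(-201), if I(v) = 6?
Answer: 277380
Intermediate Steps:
d(l, S) = -120 - 30*l (d(l, S) = -30*(1*4 + l) = -30*(4 + l) = -5*(24 + 6*l) = -120 - 30*l)
(46*d(-3, 9))*(-201) = (46*(-120 - 30*(-3)))*(-201) = (46*(-120 + 90))*(-201) = (46*(-30))*(-201) = -1380*(-201) = 277380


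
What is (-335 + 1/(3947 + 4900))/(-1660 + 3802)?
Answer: -211696/1353591 ≈ -0.15640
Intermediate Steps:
(-335 + 1/(3947 + 4900))/(-1660 + 3802) = (-335 + 1/8847)/2142 = (-335 + 1/8847)*(1/2142) = -2963744/8847*1/2142 = -211696/1353591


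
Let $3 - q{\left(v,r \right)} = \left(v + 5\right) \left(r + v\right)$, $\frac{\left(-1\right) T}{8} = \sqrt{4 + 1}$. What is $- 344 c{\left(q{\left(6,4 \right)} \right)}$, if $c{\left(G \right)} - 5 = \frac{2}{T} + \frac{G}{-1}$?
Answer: $-38528 + \frac{86 \sqrt{5}}{5} \approx -38490.0$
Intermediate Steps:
$T = - 8 \sqrt{5}$ ($T = - 8 \sqrt{4 + 1} = - 8 \sqrt{5} \approx -17.889$)
$q{\left(v,r \right)} = 3 - \left(5 + v\right) \left(r + v\right)$ ($q{\left(v,r \right)} = 3 - \left(v + 5\right) \left(r + v\right) = 3 - \left(5 + v\right) \left(r + v\right)$)
$c{\left(G \right)} = 5 - G - \frac{\sqrt{5}}{20}$ ($c{\left(G \right)} = 5 + \left(\frac{2}{\left(-8\right) \sqrt{5}} + \frac{G}{-1}\right) = 5 + \left(2 \left(- \frac{\sqrt{5}}{40}\right) + G \left(-1\right)\right) = 5 - \left(G + \frac{\sqrt{5}}{20}\right) = 5 - G - \frac{\sqrt{5}}{20}$)
$- 344 c{\left(q{\left(6,4 \right)} \right)} = - 344 \left(5 - \left(3 - 6^{2} - 20 - 30 - 4 \cdot 6\right) - \frac{\sqrt{5}}{20}\right) = - 344 \left(5 - \left(3 - 36 - 20 - 30 - 24\right) - \frac{\sqrt{5}}{20}\right) = - 344 \left(5 - -107 - \frac{\sqrt{5}}{20}\right) = - 344 \left(5 + 107 - \frac{\sqrt{5}}{20}\right) = - 344 \left(112 - \frac{\sqrt{5}}{20}\right) = -38528 + \frac{86 \sqrt{5}}{5}$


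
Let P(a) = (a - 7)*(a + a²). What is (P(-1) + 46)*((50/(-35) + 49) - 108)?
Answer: -19458/7 ≈ -2779.7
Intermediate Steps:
P(a) = (-7 + a)*(a + a²)
(P(-1) + 46)*((50/(-35) + 49) - 108) = (-(-7 + (-1)² - 6*(-1)) + 46)*((50/(-35) + 49) - 108) = (-(-7 + 1 + 6) + 46)*((50*(-1/35) + 49) - 108) = (-1*0 + 46)*((-10/7 + 49) - 108) = (0 + 46)*(333/7 - 108) = 46*(-423/7) = -19458/7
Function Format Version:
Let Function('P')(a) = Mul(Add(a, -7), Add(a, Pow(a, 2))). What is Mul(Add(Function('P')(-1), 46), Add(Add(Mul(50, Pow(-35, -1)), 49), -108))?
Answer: Rational(-19458, 7) ≈ -2779.7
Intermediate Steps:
Function('P')(a) = Mul(Add(-7, a), Add(a, Pow(a, 2)))
Mul(Add(Function('P')(-1), 46), Add(Add(Mul(50, Pow(-35, -1)), 49), -108)) = Mul(Add(Mul(-1, Add(-7, Pow(-1, 2), Mul(-6, -1))), 46), Add(Add(Mul(50, Pow(-35, -1)), 49), -108)) = Mul(Add(Mul(-1, Add(-7, 1, 6)), 46), Add(Add(Mul(50, Rational(-1, 35)), 49), -108)) = Mul(Add(Mul(-1, 0), 46), Add(Add(Rational(-10, 7), 49), -108)) = Mul(Add(0, 46), Add(Rational(333, 7), -108)) = Mul(46, Rational(-423, 7)) = Rational(-19458, 7)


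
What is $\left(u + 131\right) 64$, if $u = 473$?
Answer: $38656$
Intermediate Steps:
$\left(u + 131\right) 64 = \left(473 + 131\right) 64 = 604 \cdot 64 = 38656$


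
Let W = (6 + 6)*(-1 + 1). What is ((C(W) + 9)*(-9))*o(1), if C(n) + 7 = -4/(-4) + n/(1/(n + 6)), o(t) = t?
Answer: -27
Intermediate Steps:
W = 0 (W = 12*0 = 0)
C(n) = -6 + n*(6 + n) (C(n) = -7 + (-4/(-4) + n/(1/(n + 6))) = -7 + (-4*(-¼) + n/(1/(6 + n))) = -7 + (1 + n*(6 + n)) = -6 + n*(6 + n))
((C(W) + 9)*(-9))*o(1) = (((-6 + 0² + 6*0) + 9)*(-9))*1 = (((-6 + 0 + 0) + 9)*(-9))*1 = ((-6 + 9)*(-9))*1 = (3*(-9))*1 = -27*1 = -27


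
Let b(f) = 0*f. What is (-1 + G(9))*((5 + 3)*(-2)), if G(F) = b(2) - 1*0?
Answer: 16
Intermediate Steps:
b(f) = 0
G(F) = 0 (G(F) = 0 - 1*0 = 0 + 0 = 0)
(-1 + G(9))*((5 + 3)*(-2)) = (-1 + 0)*((5 + 3)*(-2)) = -8*(-2) = -1*(-16) = 16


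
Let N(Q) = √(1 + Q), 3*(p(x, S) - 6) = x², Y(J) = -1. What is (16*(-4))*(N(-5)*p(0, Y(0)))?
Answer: -768*I ≈ -768.0*I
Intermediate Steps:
p(x, S) = 6 + x²/3
(16*(-4))*(N(-5)*p(0, Y(0))) = (16*(-4))*(√(1 - 5)*(6 + (⅓)*0²)) = -64*√(-4)*(6 + (⅓)*0) = -64*2*I*(6 + 0) = -64*2*I*6 = -768*I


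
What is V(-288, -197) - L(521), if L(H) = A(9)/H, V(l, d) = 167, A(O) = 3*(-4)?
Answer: 87019/521 ≈ 167.02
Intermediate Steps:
A(O) = -12
L(H) = -12/H
V(-288, -197) - L(521) = 167 - (-12)/521 = 167 - 1*(-12/521) = 167 + 12/521 = 87019/521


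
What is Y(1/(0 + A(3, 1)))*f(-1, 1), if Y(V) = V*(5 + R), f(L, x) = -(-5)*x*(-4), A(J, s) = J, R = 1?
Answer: -40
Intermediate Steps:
f(L, x) = -20*x (f(L, x) = (5*x)*(-4) = -20*x)
Y(V) = 6*V (Y(V) = V*(5 + 1) = V*6 = 6*V)
Y(1/(0 + A(3, 1)))*f(-1, 1) = (6/(0 + 3))*(-20*1) = (6/3)*(-20) = (6*(1/3))*(-20) = 2*(-20) = -40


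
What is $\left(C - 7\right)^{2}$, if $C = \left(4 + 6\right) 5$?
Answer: $1849$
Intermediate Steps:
$C = 50$ ($C = 10 \cdot 5 = 50$)
$\left(C - 7\right)^{2} = \left(50 - 7\right)^{2} = 43^{2} = 1849$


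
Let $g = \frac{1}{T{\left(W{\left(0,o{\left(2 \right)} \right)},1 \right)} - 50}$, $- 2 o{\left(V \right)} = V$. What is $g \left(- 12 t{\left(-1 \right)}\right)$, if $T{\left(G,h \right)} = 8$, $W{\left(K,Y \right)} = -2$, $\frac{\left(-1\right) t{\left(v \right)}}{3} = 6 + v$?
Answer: $- \frac{30}{7} \approx -4.2857$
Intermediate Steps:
$t{\left(v \right)} = -18 - 3 v$ ($t{\left(v \right)} = - 3 \left(6 + v\right) = -18 - 3 v$)
$o{\left(V \right)} = - \frac{V}{2}$
$g = - \frac{1}{42}$ ($g = \frac{1}{8 - 50} = \frac{1}{-42} = - \frac{1}{42} \approx -0.02381$)
$g \left(- 12 t{\left(-1 \right)}\right) = - \frac{\left(-12\right) \left(-18 - -3\right)}{42} = - \frac{\left(-12\right) \left(-18 + 3\right)}{42} = - \frac{\left(-12\right) \left(-15\right)}{42} = \left(- \frac{1}{42}\right) 180 = - \frac{30}{7}$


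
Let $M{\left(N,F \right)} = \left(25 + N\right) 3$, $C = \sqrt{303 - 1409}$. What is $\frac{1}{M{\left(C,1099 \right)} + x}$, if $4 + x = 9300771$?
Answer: $\frac{4650421}{43252830959459} - \frac{3 i \sqrt{1106}}{86505661918918} \approx 1.0752 \cdot 10^{-7} - 1.1533 \cdot 10^{-12} i$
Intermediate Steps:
$x = 9300767$ ($x = -4 + 9300771 = 9300767$)
$C = i \sqrt{1106}$ ($C = \sqrt{-1106} = i \sqrt{1106} \approx 33.257 i$)
$M{\left(N,F \right)} = 75 + 3 N$
$\frac{1}{M{\left(C,1099 \right)} + x} = \frac{1}{\left(75 + 3 i \sqrt{1106}\right) + 9300767} = \frac{1}{9300842 + 3 i \sqrt{1106}}$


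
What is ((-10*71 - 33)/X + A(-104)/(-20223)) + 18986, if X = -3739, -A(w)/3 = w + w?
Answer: 478538747465/25204599 ≈ 18986.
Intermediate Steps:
A(w) = -6*w (A(w) = -3*(w + w) = -6*w)
((-10*71 - 33)/X + A(-104)/(-20223)) + 18986 = ((-10*71 - 33)/(-3739) - 6*(-104)/(-20223)) + 18986 = ((-710 - 33)*(-1/3739) + 624*(-1/20223)) + 18986 = (-743*(-1/3739) - 208/6741) + 18986 = (743/3739 - 208/6741) + 18986 = 4230851/25204599 + 18986 = 478538747465/25204599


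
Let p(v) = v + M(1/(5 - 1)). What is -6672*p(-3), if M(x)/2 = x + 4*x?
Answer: 3336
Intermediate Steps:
M(x) = 10*x (M(x) = 2*(x + 4*x) = 2*(5*x) = 10*x)
p(v) = 5/2 + v (p(v) = v + 10/(5 - 1) = v + 10/4 = v + 10*(¼) = v + 5/2 = 5/2 + v)
-6672*p(-3) = -6672*(5/2 - 3) = -6672*(-½) = 3336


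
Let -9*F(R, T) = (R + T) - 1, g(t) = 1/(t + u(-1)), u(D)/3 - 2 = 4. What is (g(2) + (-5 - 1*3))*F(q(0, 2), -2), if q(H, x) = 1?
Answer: -53/30 ≈ -1.7667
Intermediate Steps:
u(D) = 18 (u(D) = 6 + 3*4 = 6 + 12 = 18)
g(t) = 1/(18 + t) (g(t) = 1/(t + 18) = 1/(18 + t))
F(R, T) = ⅑ - R/9 - T/9 (F(R, T) = -((R + T) - 1)/9 = -(-1 + R + T)/9 = ⅑ - R/9 - T/9)
(g(2) + (-5 - 1*3))*F(q(0, 2), -2) = (1/(18 + 2) + (-5 - 1*3))*(⅑ - ⅑*1 - ⅑*(-2)) = (1/20 + (-5 - 3))*(⅑ - ⅑ + 2/9) = (1/20 - 8)*(2/9) = -159/20*2/9 = -53/30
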